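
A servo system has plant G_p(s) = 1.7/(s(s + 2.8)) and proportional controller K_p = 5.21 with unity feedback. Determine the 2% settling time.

T_s ≈ 2.86 s

The closed-loop denominator s² + 2.8s + 8.857 gives ω_n = √8.857 = 2.976 and ζ = 2.8/(2ω_n) = 0.4704.
2% settling time T_s ≈ 4/(ζω_n) = 4/1.4 = 2.86 s.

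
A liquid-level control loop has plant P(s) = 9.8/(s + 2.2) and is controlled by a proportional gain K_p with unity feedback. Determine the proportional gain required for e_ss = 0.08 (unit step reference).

The loop is type 0, so e_ss(step) = 1/(1 + K_pos) with K_pos = K_p·P(0).
P(0) = 4.455. Require 1/(1 + K_p·4.455) = 0.08, so 1 + 4.455·K_p = 12.5.
K_p = (12.5 − 1)/4.455 = 2.58.

K_p = 2.58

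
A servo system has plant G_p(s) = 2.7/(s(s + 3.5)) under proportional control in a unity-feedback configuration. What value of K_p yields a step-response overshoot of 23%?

From %OS = 100·exp(−πζ/√(1−ζ²)) = 23%, ζ = −ln(0.23)/√(π²+ln²(0.23)) = 0.4237.
Characteristic equation s² + 3.5s + 2.7K_p = 0 gives ζ = 3.5/(2√(2.7K_p)).
Setting ζ = 0.4237: √(2.7K_p) = 3.5/(2·0.4237) = 4.13, so K_p = 17.06/2.7 = 6.32.

K_p = 6.32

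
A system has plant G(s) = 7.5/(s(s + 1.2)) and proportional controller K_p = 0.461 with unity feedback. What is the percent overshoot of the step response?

34.3%

Closed-loop characteristic equation: s² + 1.2s + 3.458 = 0, so ω_n = 1.859 rad/s and ζ = 1.2/(2·1.859) = 0.3227.
%OS = 100·exp(−πζ/√(1−ζ²)) = 100·exp(−π·0.3227/√0.8959) = 34.3%.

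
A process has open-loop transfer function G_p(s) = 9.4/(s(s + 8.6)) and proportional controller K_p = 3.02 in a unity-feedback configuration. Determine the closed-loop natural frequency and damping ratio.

1 + K_p·G_p(s) = 0 gives s² + 8.6s + 28.39 = 0.
Matching s² + 2ζω_n s + ω_n²: ω_n = √28.39 = 5.328 rad/s and 2ζω_n = 8.6, so ζ = 8.6/(2·5.328) = 0.807.

ω_n = 5.33 rad/s, ζ = 0.807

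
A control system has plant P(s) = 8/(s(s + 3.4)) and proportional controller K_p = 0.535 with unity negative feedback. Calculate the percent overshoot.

1.08%

Closed-loop characteristic equation: s² + 3.4s + 4.28 = 0, so ω_n = 2.069 rad/s and ζ = 3.4/(2·2.069) = 0.8217.
%OS = 100·exp(−πζ/√(1−ζ²)) = 100·exp(−π·0.8217/√0.3248) = 1.08%.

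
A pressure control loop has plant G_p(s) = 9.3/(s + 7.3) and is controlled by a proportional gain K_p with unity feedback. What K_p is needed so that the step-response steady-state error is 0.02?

For a type-0 loop with proportional control, e_ss = 1/(1 + K_p·G_p(0)).
G_p(0) = 1.274. Require 1/(1 + K_p·1.274) = 0.02, so 1 + 1.274·K_p = 50.
K_p = (50 − 1)/1.274 = 38.5.

K_p = 38.5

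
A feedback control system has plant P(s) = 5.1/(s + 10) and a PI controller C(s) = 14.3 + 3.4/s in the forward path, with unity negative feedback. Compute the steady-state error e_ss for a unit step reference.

0

The open loop C(s)P(s) has a pole at the origin (type 1), so the static position error constant is infinite and e_ss = 1/(1+∞) = 0.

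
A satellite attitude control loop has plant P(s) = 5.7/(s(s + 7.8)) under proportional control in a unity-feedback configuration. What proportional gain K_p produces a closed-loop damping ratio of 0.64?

K_p = 6.51

Closed-loop characteristic equation: s² + 7.8s + K_p·5.7 = 0.
So ω_n = √(5.7K_p) and 2ζω_n = 7.8, giving ζ = 7.8/(2√(5.7K_p)).
Setting ζ = 0.64: √(5.7K_p) = 7.8/(2·0.64) = 6.094, so K_p = 37.13/5.7 = 6.51.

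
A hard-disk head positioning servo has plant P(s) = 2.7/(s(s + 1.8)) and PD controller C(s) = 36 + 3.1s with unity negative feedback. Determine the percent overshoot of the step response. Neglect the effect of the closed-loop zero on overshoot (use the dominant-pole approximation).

Forward path: (36 + 3.1s)·2.7/(s(s+1.8)). The closed-loop characteristic equation is s² + (1.8 + 2.7·3.1)s + 2.7·36 = 0.
That is s² + 10.17s + 97.2 = 0, so ω_n = 9.859 rad/s and ζ = 10.17/(2·9.859) = 0.5158.
%OS = 100·exp(−πζ/√(1−ζ²)) = 15.1%.

15.1%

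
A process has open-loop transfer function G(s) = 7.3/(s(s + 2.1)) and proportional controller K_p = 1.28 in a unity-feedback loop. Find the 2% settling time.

T_s ≈ 3.81 s

Closed-loop characteristic equation: s² + 2.1s + 9.344 = 0, so ω_n = 3.057 rad/s and ζ = 2.1/(2·3.057) = 0.3435.
2% settling time T_s ≈ 4/(ζω_n) = 4/1.05 = 3.81 s.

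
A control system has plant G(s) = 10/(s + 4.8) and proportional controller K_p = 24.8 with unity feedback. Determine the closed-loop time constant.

Closed-loop transfer function: T(s) = K_p·G(s)/(1 + K_p·G(s)) = 248/(s + 4.8 + 248) = 248/(s + 252.8).
Time constant τ = 1/252.8 = 0.00396 s.

τ = 0.00396 s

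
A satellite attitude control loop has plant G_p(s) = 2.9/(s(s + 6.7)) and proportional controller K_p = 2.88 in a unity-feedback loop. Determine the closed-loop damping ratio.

ζ = 1.16

With unity feedback the closed-loop characteristic equation is s² + 6.7s + 2.88·2.9 = s² + 6.7s + 8.352 = 0.
So ω_n² = 8.352 ⇒ ω_n = 2.89 rad/s, and ζ = 6.7/(2ω_n) = 1.16.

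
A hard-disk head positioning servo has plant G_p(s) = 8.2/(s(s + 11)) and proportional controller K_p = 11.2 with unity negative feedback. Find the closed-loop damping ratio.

ζ = 0.574

The closed-loop denominator is s(s+11) + 11.2·8.2 = s² + 11s + 91.84.
Matching s² + 2ζω_n s + ω_n²: ω_n = √91.84 = 9.583 rad/s and 2ζω_n = 11, so ζ = 11/(2·9.583) = 0.574.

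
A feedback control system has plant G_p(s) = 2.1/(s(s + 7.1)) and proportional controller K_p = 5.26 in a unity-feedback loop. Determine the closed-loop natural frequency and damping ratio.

1 + K_p·G_p(s) = 0 gives s² + 7.1s + 11.05 = 0.
So ω_n² = 11.05 ⇒ ω_n = 3.324 rad/s, and ζ = 7.1/(2ω_n) = 1.07.

ω_n = 3.32 rad/s, ζ = 1.07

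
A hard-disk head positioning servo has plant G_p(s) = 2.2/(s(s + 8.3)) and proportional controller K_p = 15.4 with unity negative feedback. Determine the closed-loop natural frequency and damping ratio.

ω_n = 5.82 rad/s, ζ = 0.713

With unity feedback the closed-loop characteristic equation is s² + 8.3s + 15.4·2.2 = s² + 8.3s + 33.88 = 0.
So ω_n² = 33.88 ⇒ ω_n = 5.821 rad/s, and ζ = 8.3/(2ω_n) = 0.713.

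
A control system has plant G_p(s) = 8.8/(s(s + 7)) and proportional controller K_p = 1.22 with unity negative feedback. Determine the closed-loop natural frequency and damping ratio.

The closed-loop denominator is s(s+7) + 1.22·8.8 = s² + 7s + 10.74.
Matching s² + 2ζω_n s + ω_n²: ω_n = √10.74 = 3.277 rad/s and 2ζω_n = 7, so ζ = 7/(2·3.277) = 1.07.

ω_n = 3.28 rad/s, ζ = 1.07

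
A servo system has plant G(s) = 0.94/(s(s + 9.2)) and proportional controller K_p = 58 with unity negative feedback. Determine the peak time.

T_p = 0.544 s

The closed-loop denominator s² + 9.2s + 54.52 gives ω_n = √54.52 = 7.384 and ζ = 9.2/(2ω_n) = 0.623.
Damped frequency ω_d = ω_n√(1−ζ²) = 5.776 rad/s, so peak time T_p = π/ω_d = 0.544 s.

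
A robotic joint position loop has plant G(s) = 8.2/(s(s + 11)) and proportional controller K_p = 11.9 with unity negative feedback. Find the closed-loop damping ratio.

ζ = 0.557

With unity feedback the closed-loop characteristic equation is s² + 11s + 11.9·8.2 = s² + 11s + 97.58 = 0.
Matching s² + 2ζω_n s + ω_n²: ω_n = √97.58 = 9.878 rad/s and 2ζω_n = 11, so ζ = 11/(2·9.878) = 0.557.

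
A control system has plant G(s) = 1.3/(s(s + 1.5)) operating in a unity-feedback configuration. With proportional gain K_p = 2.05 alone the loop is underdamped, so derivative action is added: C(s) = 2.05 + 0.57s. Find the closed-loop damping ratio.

Forward path: (2.05 + 0.57s)·1.3/(s(s+1.5)). The closed-loop characteristic equation is s² + (1.5 + 1.3·0.57)s + 1.3·2.05 = 0.
That is s² + 2.241s + 2.665 = 0, so ω_n = 1.632 rad/s and ζ = 2.241/(2·1.632) = 0.6864.

ζ = 0.686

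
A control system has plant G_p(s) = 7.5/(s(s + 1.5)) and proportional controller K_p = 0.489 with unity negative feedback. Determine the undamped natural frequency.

ω_n = 1.92 rad/s

With unity feedback the closed-loop characteristic equation is s² + 1.5s + 0.489·7.5 = s² + 1.5s + 3.667 = 0.
So ω_n² = 3.667 ⇒ ω_n = 1.915 rad/s, and ζ = 1.5/(2ω_n) = 0.392.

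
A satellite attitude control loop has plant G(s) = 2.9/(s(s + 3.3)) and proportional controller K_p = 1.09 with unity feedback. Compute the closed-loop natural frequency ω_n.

1 + K_p·G(s) = 0 gives s² + 3.3s + 3.161 = 0.
So ω_n² = 3.161 ⇒ ω_n = 1.778 rad/s, and ζ = 3.3/(2ω_n) = 0.928.

ω_n = 1.78 rad/s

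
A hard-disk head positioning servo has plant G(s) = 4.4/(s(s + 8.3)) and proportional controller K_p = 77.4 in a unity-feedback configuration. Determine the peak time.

The closed-loop denominator s² + 8.3s + 340.6 gives ω_n = √340.6 = 18.45 and ζ = 8.3/(2ω_n) = 0.2249.
Damped frequency ω_d = ω_n√(1−ζ²) = 17.98 rad/s, so peak time T_p = π/ω_d = 0.175 s.

T_p = 0.175 s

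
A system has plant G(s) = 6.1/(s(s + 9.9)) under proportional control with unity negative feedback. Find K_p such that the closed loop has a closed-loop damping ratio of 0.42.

Closed-loop characteristic equation: s² + 9.9s + K_p·6.1 = 0.
So ω_n = √(6.1K_p) and 2ζω_n = 9.9, giving ζ = 9.9/(2√(6.1K_p)).
Setting ζ = 0.42: √(6.1K_p) = 9.9/(2·0.42) = 11.79, so K_p = 138.9/6.1 = 22.8.

K_p = 22.8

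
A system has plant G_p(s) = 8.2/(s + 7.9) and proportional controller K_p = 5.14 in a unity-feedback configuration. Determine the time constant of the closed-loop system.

Closed-loop transfer function: T(s) = K_p·G_p(s)/(1 + K_p·G_p(s)) = 42.15/(s + 7.9 + 42.15) = 42.15/(s + 50.05).
Time constant τ = 1/50.05 = 0.02 s.

τ = 0.02 s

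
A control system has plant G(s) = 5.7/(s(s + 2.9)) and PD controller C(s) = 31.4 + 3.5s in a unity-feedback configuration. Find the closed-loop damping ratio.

Forward path: (31.4 + 3.5s)·5.7/(s(s+2.9)). The closed-loop characteristic equation is s² + (2.9 + 5.7·3.5)s + 5.7·31.4 = 0.
That is s² + 22.85s + 179 = 0, so ω_n = 13.38 rad/s and ζ = 22.85/(2·13.38) = 0.854.

ζ = 0.854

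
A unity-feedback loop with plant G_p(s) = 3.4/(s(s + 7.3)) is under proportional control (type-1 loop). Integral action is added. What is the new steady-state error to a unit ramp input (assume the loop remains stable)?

The integrator raises the loop to type 2, so K_v → ∞ and e_ss to a ramp is zero.

0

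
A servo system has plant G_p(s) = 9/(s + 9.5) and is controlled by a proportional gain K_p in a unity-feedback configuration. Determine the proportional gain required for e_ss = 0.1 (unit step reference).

Steady-state error for a unit step on this type-0 loop is 1/(1 + K_p·G_p(0)).
G_p(0) = 0.9474. Require 1/(1 + K_p·0.9474) = 0.1, so 1 + 0.9474·K_p = 10.
K_p = (10 − 1)/0.9474 = 9.5.

K_p = 9.5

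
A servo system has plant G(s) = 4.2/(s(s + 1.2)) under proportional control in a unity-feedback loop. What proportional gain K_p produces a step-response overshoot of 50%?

K_p = 1.85

From %OS = 100·exp(−πζ/√(1−ζ²)) = 50%, ζ = −ln(0.5)/√(π²+ln²(0.5)) = 0.2155.
Characteristic equation s² + 1.2s + 4.2K_p = 0 gives ζ = 1.2/(2√(4.2K_p)).
Setting ζ = 0.2155: √(4.2K_p) = 1.2/(2·0.2155) = 2.785, so K_p = 7.755/4.2 = 1.85.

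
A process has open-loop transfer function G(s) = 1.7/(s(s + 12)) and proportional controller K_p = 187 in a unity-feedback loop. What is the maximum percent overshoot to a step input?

32.5%

From 1 + K_pG(s) = 0: s² + 12s + 317.9 = 0 ⇒ ω_n = 17.83, ζ = 0.3365.
%OS = 100·exp(−πζ/√(1−ζ²)) = 100·exp(−π·0.3365/√0.8868) = 32.5%.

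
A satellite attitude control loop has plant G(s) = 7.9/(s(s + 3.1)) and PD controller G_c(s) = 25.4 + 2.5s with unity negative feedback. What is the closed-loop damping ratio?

Forward path: (25.4 + 2.5s)·7.9/(s(s+3.1)). The closed-loop characteristic equation is s² + (3.1 + 7.9·2.5)s + 7.9·25.4 = 0.
That is s² + 22.85s + 200.7 = 0, so ω_n = 14.17 rad/s and ζ = 22.85/(2·14.17) = 0.8065.

ζ = 0.807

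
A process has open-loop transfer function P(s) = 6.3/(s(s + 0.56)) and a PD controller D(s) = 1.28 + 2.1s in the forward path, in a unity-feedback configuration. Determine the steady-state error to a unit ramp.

0.0694

The loop has one pole at the origin (type 1). Velocity error constant K_v = lim_{s→0} s·D(s)P(s) = 1.28·6.3/0.56 = 14.4.
Steady-state error to a unit ramp: e_ss = 1/K_v = 0.0694.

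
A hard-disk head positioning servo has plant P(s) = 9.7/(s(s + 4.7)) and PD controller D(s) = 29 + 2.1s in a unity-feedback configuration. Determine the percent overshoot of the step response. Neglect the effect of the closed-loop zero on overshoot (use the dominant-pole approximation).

Forward path: (29 + 2.1s)·9.7/(s(s+4.7)). The closed-loop characteristic equation is s² + (4.7 + 9.7·2.1)s + 9.7·29 = 0.
That is s² + 25.07s + 281.3 = 0, so ω_n = 16.77 rad/s and ζ = 25.07/(2·16.77) = 0.7474.
%OS = 100·exp(−πζ/√(1−ζ²)) = 2.92%.

2.92%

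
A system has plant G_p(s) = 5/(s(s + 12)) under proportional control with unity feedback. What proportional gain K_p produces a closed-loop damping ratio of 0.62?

Closed-loop characteristic equation: s² + 12s + K_p·5 = 0.
So ω_n = √(5K_p) and 2ζω_n = 12, giving ζ = 12/(2√(5K_p)).
Setting ζ = 0.62: √(5K_p) = 12/(2·0.62) = 9.677, so K_p = 93.65/5 = 18.7.

K_p = 18.7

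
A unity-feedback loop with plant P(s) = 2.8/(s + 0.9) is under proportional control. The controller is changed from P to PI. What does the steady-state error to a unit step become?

The integrator makes K_pos = lim_{s→0} C(s)G(s) infinite, so e_ss = 1/(1+K_pos) = 0.

0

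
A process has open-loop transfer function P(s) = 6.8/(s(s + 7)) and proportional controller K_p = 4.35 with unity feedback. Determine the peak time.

The closed-loop denominator s² + 7s + 29.58 gives ω_n = √29.58 = 5.439 and ζ = 7/(2ω_n) = 0.6435.
Damped frequency ω_d = ω_n√(1−ζ²) = 4.163 rad/s, so peak time T_p = π/ω_d = 0.755 s.

T_p = 0.755 s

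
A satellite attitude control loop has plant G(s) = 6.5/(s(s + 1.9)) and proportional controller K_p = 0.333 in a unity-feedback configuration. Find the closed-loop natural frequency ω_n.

ω_n = 1.47 rad/s

With unity feedback the closed-loop characteristic equation is s² + 1.9s + 0.333·6.5 = s² + 1.9s + 2.165 = 0.
So ω_n² = 2.165 ⇒ ω_n = 1.471 rad/s, and ζ = 1.9/(2ω_n) = 0.646.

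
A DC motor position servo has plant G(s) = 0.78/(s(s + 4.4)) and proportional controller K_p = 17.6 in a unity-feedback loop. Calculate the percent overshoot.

The closed-loop denominator s² + 4.4s + 13.73 gives ω_n = √13.73 = 3.705 and ζ = 4.4/(2ω_n) = 0.5938.
%OS = 100·exp(−πζ/√(1−ζ²)) = 100·exp(−π·0.5938/√0.6474) = 9.84%.

9.84%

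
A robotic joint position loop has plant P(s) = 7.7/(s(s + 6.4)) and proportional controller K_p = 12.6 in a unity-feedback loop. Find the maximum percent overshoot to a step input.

The closed-loop denominator s² + 6.4s + 97.02 gives ω_n = √97.02 = 9.85 and ζ = 6.4/(2ω_n) = 0.3249.
%OS = 100·exp(−πζ/√(1−ζ²)) = 100·exp(−π·0.3249/√0.8945) = 34%.

34%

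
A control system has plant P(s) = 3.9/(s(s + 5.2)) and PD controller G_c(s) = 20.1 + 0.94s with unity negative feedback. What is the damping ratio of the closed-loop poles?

ζ = 0.501

Forward path: (20.1 + 0.94s)·3.9/(s(s+5.2)). The closed-loop characteristic equation is s² + (5.2 + 3.9·0.94)s + 3.9·20.1 = 0.
That is s² + 8.866s + 78.39 = 0, so ω_n = 8.854 rad/s and ζ = 8.866/(2·8.854) = 0.5007.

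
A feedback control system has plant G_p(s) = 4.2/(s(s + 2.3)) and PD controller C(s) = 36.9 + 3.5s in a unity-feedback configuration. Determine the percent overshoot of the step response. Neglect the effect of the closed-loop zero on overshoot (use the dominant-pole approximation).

Forward path: (36.9 + 3.5s)·4.2/(s(s+2.3)). The closed-loop characteristic equation is s² + (2.3 + 4.2·3.5)s + 4.2·36.9 = 0.
That is s² + 17s + 155 = 0, so ω_n = 12.45 rad/s and ζ = 17/(2·12.45) = 0.6828.
%OS = 100·exp(−πζ/√(1−ζ²)) = 5.31%.

5.31%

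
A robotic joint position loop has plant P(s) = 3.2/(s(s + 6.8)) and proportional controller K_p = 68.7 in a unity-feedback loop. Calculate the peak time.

The closed-loop denominator s² + 6.8s + 219.8 gives ω_n = √219.8 = 14.83 and ζ = 6.8/(2ω_n) = 0.2293.
Damped frequency ω_d = ω_n√(1−ζ²) = 14.43 rad/s, so peak time T_p = π/ω_d = 0.218 s.

T_p = 0.218 s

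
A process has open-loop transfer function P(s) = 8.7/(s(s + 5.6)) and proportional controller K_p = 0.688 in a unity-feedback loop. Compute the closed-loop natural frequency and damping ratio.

ω_n = 2.45 rad/s, ζ = 1.14

The closed-loop denominator is s(s+5.6) + 0.688·8.7 = s² + 5.6s + 5.986.
So ω_n² = 5.986 ⇒ ω_n = 2.447 rad/s, and ζ = 5.6/(2ω_n) = 1.14.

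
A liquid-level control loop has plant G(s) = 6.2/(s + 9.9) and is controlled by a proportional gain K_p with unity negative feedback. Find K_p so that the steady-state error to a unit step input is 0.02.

K_p = 78.2

Steady-state error for a unit step on this type-0 loop is 1/(1 + K_p·G(0)).
G(0) = 0.6263. Require 1/(1 + K_p·0.6263) = 0.02, so 1 + 0.6263·K_p = 50.
K_p = (50 − 1)/0.6263 = 78.2.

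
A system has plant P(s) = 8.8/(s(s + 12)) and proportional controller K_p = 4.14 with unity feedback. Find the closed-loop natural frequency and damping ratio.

1 + K_p·P(s) = 0 gives s² + 12s + 36.43 = 0.
Matching s² + 2ζω_n s + ω_n²: ω_n = √36.43 = 6.036 rad/s and 2ζω_n = 12, so ζ = 12/(2·6.036) = 0.994.

ω_n = 6.04 rad/s, ζ = 0.994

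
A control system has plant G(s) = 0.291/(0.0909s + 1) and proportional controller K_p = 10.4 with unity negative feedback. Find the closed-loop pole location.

s = -44.29

Closed loop: T(s) = K_p·G/(1+K_p·G) = 3.026/(0.0909s + 1 + 3.026), with pole at s = −(1 + 3.026)/0.0909 = −44.29.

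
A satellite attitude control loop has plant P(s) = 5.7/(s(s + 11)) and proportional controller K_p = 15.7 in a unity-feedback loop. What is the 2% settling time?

T_s ≈ 0.727 s

Closed-loop characteristic equation: s² + 11s + 89.49 = 0, so ω_n = 9.46 rad/s and ζ = 11/(2·9.46) = 0.5814.
2% settling time T_s ≈ 4/(ζω_n) = 4/5.5 = 0.727 s.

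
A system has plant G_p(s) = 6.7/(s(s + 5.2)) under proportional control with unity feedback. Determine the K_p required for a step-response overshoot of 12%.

From %OS = 100·exp(−πζ/√(1−ζ²)) = 12%, ζ = −ln(0.12)/√(π²+ln²(0.12)) = 0.5594.
Characteristic equation s² + 5.2s + 6.7K_p = 0 gives ζ = 5.2/(2√(6.7K_p)).
Setting ζ = 0.5594: √(6.7K_p) = 5.2/(2·0.5594) = 4.648, so K_p = 21.6/6.7 = 3.22.

K_p = 3.22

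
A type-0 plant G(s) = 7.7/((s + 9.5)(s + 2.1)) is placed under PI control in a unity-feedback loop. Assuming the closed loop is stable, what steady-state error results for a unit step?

The PI controller's integrator makes the forward path type 1, so e_ss to a step is zero.

0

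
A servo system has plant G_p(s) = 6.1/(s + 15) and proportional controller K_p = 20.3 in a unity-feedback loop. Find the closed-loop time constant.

Closed-loop transfer function: T(s) = K_p·G_p(s)/(1 + K_p·G_p(s)) = 123.8/(s + 15 + 123.8) = 123.8/(s + 138.8).
Time constant τ = 1/138.8 = 0.0072 s.

τ = 0.0072 s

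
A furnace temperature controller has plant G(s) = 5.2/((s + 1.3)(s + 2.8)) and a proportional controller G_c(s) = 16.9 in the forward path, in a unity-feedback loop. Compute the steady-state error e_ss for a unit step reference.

The loop is type 0. Static position error constant K_pos = G_c(0)·G(0) = 16.9·1.429 = 24.14.
Steady-state error to a unit step: e_ss = 1/(1+K_pos) = 1/25.14 = 0.0398.

0.0398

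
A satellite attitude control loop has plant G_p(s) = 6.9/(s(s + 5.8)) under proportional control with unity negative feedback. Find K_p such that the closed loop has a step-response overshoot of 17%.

K_p = 5.05

From %OS = 100·exp(−πζ/√(1−ζ²)) = 17%, ζ = −ln(0.17)/√(π²+ln²(0.17)) = 0.4913.
Characteristic equation s² + 5.8s + 6.9K_p = 0 gives ζ = 5.8/(2√(6.9K_p)).
Setting ζ = 0.4913: √(6.9K_p) = 5.8/(2·0.4913) = 5.903, so K_p = 34.85/6.9 = 5.05.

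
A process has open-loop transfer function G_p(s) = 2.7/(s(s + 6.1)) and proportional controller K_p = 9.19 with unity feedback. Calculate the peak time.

T_p = 0.798 s

From 1 + K_pG_p(s) = 0: s² + 6.1s + 24.81 = 0 ⇒ ω_n = 4.981, ζ = 0.6123.
Damped frequency ω_d = ω_n√(1−ζ²) = 3.938 rad/s, so peak time T_p = π/ω_d = 0.798 s.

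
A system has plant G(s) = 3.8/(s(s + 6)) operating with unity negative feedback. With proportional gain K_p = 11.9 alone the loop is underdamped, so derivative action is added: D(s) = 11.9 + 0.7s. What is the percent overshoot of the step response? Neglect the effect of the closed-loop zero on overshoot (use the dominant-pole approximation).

7.11%

Forward path: (11.9 + 0.7s)·3.8/(s(s+6)). The closed-loop characteristic equation is s² + (6 + 3.8·0.7)s + 3.8·11.9 = 0.
That is s² + 8.66s + 45.22 = 0, so ω_n = 6.725 rad/s and ζ = 8.66/(2·6.725) = 0.6439.
%OS = 100·exp(−πζ/√(1−ζ²)) = 7.11%.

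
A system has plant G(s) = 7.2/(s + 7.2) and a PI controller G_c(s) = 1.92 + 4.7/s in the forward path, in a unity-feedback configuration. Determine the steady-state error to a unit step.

0

The open loop G_c(s)G(s) has a pole at the origin (type 1), so the static position error constant is infinite and e_ss = 1/(1+∞) = 0.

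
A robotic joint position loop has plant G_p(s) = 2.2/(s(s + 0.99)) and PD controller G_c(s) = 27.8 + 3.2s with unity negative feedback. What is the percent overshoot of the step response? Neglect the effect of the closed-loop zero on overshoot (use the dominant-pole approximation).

Forward path: (27.8 + 3.2s)·2.2/(s(s+0.99)). The closed-loop characteristic equation is s² + (0.99 + 2.2·3.2)s + 2.2·27.8 = 0.
That is s² + 8.03s + 61.16 = 0, so ω_n = 7.82 rad/s and ζ = 8.03/(2·7.82) = 0.5134.
%OS = 100·exp(−πζ/√(1−ζ²)) = 15.3%.

15.3%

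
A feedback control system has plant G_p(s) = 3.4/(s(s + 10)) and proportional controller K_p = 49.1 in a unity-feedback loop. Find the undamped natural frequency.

ω_n = 12.9 rad/s

With unity feedback the closed-loop characteristic equation is s² + 10s + 49.1·3.4 = s² + 10s + 166.9 = 0.
So ω_n² = 166.9 ⇒ ω_n = 12.92 rad/s, and ζ = 10/(2ω_n) = 0.387.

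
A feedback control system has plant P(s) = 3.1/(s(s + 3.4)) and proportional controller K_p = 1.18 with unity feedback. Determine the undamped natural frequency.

The closed-loop denominator is s(s+3.4) + 1.18·3.1 = s² + 3.4s + 3.658.
Matching s² + 2ζω_n s + ω_n²: ω_n = √3.658 = 1.913 rad/s and 2ζω_n = 3.4, so ζ = 3.4/(2·1.913) = 0.889.

ω_n = 1.91 rad/s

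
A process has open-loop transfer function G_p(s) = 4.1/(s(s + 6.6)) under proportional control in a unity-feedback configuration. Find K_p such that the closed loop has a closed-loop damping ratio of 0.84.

K_p = 3.76

Closed-loop characteristic equation: s² + 6.6s + K_p·4.1 = 0.
So ω_n = √(4.1K_p) and 2ζω_n = 6.6, giving ζ = 6.6/(2√(4.1K_p)).
Setting ζ = 0.84: √(4.1K_p) = 6.6/(2·0.84) = 3.929, so K_p = 15.43/4.1 = 3.76.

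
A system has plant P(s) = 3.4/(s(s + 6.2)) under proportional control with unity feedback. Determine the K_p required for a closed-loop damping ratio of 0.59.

K_p = 8.12

Closed-loop characteristic equation: s² + 6.2s + K_p·3.4 = 0.
So ω_n = √(3.4K_p) and 2ζω_n = 6.2, giving ζ = 6.2/(2√(3.4K_p)).
Setting ζ = 0.59: √(3.4K_p) = 6.2/(2·0.59) = 5.254, so K_p = 27.61/3.4 = 8.12.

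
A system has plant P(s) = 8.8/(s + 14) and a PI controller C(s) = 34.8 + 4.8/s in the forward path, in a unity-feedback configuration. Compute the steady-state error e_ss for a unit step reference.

The open loop C(s)P(s) has a pole at the origin (type 1), so the static position error constant is infinite and e_ss = 1/(1+∞) = 0.

0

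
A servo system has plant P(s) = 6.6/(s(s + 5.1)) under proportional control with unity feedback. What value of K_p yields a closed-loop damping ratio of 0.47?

Closed-loop characteristic equation: s² + 5.1s + K_p·6.6 = 0.
So ω_n = √(6.6K_p) and 2ζω_n = 5.1, giving ζ = 5.1/(2√(6.6K_p)).
Setting ζ = 0.47: √(6.6K_p) = 5.1/(2·0.47) = 5.426, so K_p = 29.44/6.6 = 4.46.

K_p = 4.46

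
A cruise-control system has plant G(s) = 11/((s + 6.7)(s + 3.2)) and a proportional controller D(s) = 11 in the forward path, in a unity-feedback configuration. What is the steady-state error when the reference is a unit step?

The loop is type 0. Static position error constant K_pos = D(0)·G(0) = 11·0.5131 = 5.644.
Steady-state error to a unit step: e_ss = 1/(1+K_pos) = 1/6.644 = 0.151.

0.151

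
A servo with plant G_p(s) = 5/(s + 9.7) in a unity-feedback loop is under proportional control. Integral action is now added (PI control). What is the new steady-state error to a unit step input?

The integrator makes K_pos = lim_{s→0} C(s)G(s) infinite, so e_ss = 1/(1+K_pos) = 0.

0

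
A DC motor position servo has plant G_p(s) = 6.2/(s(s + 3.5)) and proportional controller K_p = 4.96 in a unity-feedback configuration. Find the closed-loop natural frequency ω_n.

1 + K_p·G_p(s) = 0 gives s² + 3.5s + 30.75 = 0.
Matching s² + 2ζω_n s + ω_n²: ω_n = √30.75 = 5.545 rad/s and 2ζω_n = 3.5, so ζ = 3.5/(2·5.545) = 0.316.

ω_n = 5.55 rad/s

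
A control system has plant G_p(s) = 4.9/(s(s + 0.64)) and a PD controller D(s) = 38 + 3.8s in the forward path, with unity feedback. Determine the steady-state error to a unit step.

0

The open loop D(s)G_p(s) has a pole at the origin (type 1), so the static position error constant is infinite and e_ss = 1/(1+∞) = 0.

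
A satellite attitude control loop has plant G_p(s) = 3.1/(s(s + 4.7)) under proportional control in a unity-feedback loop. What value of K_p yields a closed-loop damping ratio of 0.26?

K_p = 26.4

Closed-loop characteristic equation: s² + 4.7s + K_p·3.1 = 0.
So ω_n = √(3.1K_p) and 2ζω_n = 4.7, giving ζ = 4.7/(2√(3.1K_p)).
Setting ζ = 0.26: √(3.1K_p) = 4.7/(2·0.26) = 9.038, so K_p = 81.69/3.1 = 26.4.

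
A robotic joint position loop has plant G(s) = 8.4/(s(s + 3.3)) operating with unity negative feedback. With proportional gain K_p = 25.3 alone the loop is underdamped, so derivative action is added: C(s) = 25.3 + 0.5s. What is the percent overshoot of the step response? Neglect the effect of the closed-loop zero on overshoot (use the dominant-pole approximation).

Forward path: (25.3 + 0.5s)·8.4/(s(s+3.3)). The closed-loop characteristic equation is s² + (3.3 + 8.4·0.5)s + 8.4·25.3 = 0.
That is s² + 7.5s + 212.5 = 0, so ω_n = 14.58 rad/s and ζ = 7.5/(2·14.58) = 0.2572.
%OS = 100·exp(−πζ/√(1−ζ²)) = 43.3%.

43.3%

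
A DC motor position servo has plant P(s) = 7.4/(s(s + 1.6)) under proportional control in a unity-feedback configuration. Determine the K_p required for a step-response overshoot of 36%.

K_p = 0.904

From %OS = 100·exp(−πζ/√(1−ζ²)) = 36%, ζ = −ln(0.36)/√(π²+ln²(0.36)) = 0.3093.
Characteristic equation s² + 1.6s + 7.4K_p = 0 gives ζ = 1.6/(2√(7.4K_p)).
Setting ζ = 0.3093: √(7.4K_p) = 1.6/(2·0.3093) = 2.587, so K_p = 6.692/7.4 = 0.904.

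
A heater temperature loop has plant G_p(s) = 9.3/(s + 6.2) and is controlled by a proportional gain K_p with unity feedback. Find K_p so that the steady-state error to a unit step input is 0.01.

K_p = 66

Steady-state error for a unit step on this type-0 loop is 1/(1 + K_p·G_p(0)).
G_p(0) = 1.5. Require 1/(1 + K_p·1.5) = 0.01, so 1 + 1.5·K_p = 100.
K_p = (100 − 1)/1.5 = 66.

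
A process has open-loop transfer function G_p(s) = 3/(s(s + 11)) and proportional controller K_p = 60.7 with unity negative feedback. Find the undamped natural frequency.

1 + K_p·G_p(s) = 0 gives s² + 11s + 182.1 = 0.
So ω_n² = 182.1 ⇒ ω_n = 13.49 rad/s, and ζ = 11/(2ω_n) = 0.408.

ω_n = 13.5 rad/s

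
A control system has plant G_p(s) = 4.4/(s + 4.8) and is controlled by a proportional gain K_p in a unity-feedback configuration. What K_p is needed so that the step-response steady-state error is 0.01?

For a type-0 loop with proportional control, e_ss = 1/(1 + K_p·G_p(0)).
G_p(0) = 0.9167. Require 1/(1 + K_p·0.9167) = 0.01, so 1 + 0.9167·K_p = 100.
K_p = (100 − 1)/0.9167 = 108.

K_p = 108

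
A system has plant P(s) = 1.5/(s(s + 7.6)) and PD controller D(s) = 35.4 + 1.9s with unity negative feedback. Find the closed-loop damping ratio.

ζ = 0.717

Forward path: (35.4 + 1.9s)·1.5/(s(s+7.6)). The closed-loop characteristic equation is s² + (7.6 + 1.5·1.9)s + 1.5·35.4 = 0.
That is s² + 10.45s + 53.1 = 0, so ω_n = 7.287 rad/s and ζ = 10.45/(2·7.287) = 0.717.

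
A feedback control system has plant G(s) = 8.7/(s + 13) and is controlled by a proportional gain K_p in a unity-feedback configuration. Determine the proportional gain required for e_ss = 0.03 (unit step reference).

K_p = 48.3

The loop is type 0, so e_ss(step) = 1/(1 + K_pos) with K_pos = K_p·G(0).
G(0) = 0.6692. Require 1/(1 + K_p·0.6692) = 0.03, so 1 + 0.6692·K_p = 33.33.
K_p = (33.33 − 1)/0.6692 = 48.3.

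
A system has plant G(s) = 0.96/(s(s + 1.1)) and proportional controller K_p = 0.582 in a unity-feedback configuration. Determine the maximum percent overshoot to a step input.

From 1 + K_pG(s) = 0: s² + 1.1s + 0.5587 = 0 ⇒ ω_n = 0.7475, ζ = 0.7358.
%OS = 100·exp(−πζ/√(1−ζ²)) = 100·exp(−π·0.7358/√0.4586) = 3.29%.

3.29%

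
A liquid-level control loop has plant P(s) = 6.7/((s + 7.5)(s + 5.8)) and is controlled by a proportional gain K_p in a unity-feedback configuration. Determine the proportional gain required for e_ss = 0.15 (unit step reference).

Steady-state error for a unit step on this type-0 loop is 1/(1 + K_p·P(0)).
P(0) = 0.154. Require 1/(1 + K_p·0.154) = 0.15, so 1 + 0.154·K_p = 6.667.
K_p = (6.667 − 1)/0.154 = 36.8.

K_p = 36.8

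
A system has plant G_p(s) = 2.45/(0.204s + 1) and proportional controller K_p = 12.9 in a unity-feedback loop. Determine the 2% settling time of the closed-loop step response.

T_s ≈ 0.025 s

Closed loop: T(s) = K_p·G_p/(1+K_p·G_p) = 31.61/(0.204s + 1 + 31.61), with pole at s = −(1 + 31.61)/0.204 = −159.8.
τ = 1/159.8 = 0.006257 s, so 2% settling time ≈ 4τ = 0.025 s.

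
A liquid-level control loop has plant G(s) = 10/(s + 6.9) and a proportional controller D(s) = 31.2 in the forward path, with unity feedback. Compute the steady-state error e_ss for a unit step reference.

0.0216

The loop is type 0. Static position error constant K_pos = D(0)·G(0) = 31.2·1.449 = 45.22.
Steady-state error to a unit step: e_ss = 1/(1+K_pos) = 1/46.22 = 0.0216.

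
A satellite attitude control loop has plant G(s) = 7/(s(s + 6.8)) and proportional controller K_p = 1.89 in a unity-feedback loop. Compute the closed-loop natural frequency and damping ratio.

1 + K_p·G(s) = 0 gives s² + 6.8s + 13.23 = 0.
Matching s² + 2ζω_n s + ω_n²: ω_n = √13.23 = 3.637 rad/s and 2ζω_n = 6.8, so ζ = 6.8/(2·3.637) = 0.935.

ω_n = 3.64 rad/s, ζ = 0.935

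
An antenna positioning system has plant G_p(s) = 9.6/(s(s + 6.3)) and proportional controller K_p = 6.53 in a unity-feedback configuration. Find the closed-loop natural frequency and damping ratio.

With unity feedback the closed-loop characteristic equation is s² + 6.3s + 6.53·9.6 = s² + 6.3s + 62.69 = 0.
So ω_n² = 62.69 ⇒ ω_n = 7.918 rad/s, and ζ = 6.3/(2ω_n) = 0.398.

ω_n = 7.92 rad/s, ζ = 0.398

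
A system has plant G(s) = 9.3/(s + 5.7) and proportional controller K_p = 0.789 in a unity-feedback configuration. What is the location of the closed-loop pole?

Closed-loop transfer function: T(s) = K_p·G(s)/(1 + K_p·G(s)) = 7.338/(s + 5.7 + 7.338) = 7.338/(s + 13.04).
The closed-loop pole is at s = −13.04.

s = -13.04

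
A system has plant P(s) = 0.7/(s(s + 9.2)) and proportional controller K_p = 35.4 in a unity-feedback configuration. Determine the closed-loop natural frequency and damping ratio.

1 + K_p·P(s) = 0 gives s² + 9.2s + 24.78 = 0.
So ω_n² = 24.78 ⇒ ω_n = 4.978 rad/s, and ζ = 9.2/(2ω_n) = 0.924.

ω_n = 4.98 rad/s, ζ = 0.924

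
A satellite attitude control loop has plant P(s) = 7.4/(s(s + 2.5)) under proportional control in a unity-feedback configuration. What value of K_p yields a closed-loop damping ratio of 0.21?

Closed-loop characteristic equation: s² + 2.5s + K_p·7.4 = 0.
So ω_n = √(7.4K_p) and 2ζω_n = 2.5, giving ζ = 2.5/(2√(7.4K_p)).
Setting ζ = 0.21: √(7.4K_p) = 2.5/(2·0.21) = 5.952, so K_p = 35.43/7.4 = 4.79.

K_p = 4.79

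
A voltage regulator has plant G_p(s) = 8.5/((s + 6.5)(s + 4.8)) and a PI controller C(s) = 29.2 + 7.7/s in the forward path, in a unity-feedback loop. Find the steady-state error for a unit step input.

The open loop C(s)G_p(s) has a pole at the origin (type 1), so the static position error constant is infinite and e_ss = 1/(1+∞) = 0.

0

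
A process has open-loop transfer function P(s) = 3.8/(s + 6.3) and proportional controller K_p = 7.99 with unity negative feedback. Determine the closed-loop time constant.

Closed-loop transfer function: T(s) = K_p·P(s)/(1 + K_p·P(s)) = 30.36/(s + 6.3 + 30.36) = 30.36/(s + 36.66).
Time constant τ = 1/36.66 = 0.0273 s.

τ = 0.0273 s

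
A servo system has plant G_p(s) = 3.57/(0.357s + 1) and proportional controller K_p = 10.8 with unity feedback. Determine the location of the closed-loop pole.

s = -110.8

Closed loop: T(s) = K_p·G_p/(1+K_p·G_p) = 38.56/(0.357s + 1 + 38.56), with pole at s = −(1 + 38.56)/0.357 = −110.8.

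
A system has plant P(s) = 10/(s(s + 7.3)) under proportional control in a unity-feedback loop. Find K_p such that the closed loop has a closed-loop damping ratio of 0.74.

K_p = 2.43

Closed-loop characteristic equation: s² + 7.3s + K_p·10 = 0.
So ω_n = √(10K_p) and 2ζω_n = 7.3, giving ζ = 7.3/(2√(10K_p)).
Setting ζ = 0.74: √(10K_p) = 7.3/(2·0.74) = 4.932, so K_p = 24.33/10 = 2.43.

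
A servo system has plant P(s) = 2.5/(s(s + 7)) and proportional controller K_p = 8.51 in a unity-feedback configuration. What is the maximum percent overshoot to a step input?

From 1 + K_pP(s) = 0: s² + 7s + 21.27 = 0 ⇒ ω_n = 4.612, ζ = 0.7588.
%OS = 100·exp(−πζ/√(1−ζ²)) = 100·exp(−π·0.7588/√0.4242) = 2.57%.

2.57%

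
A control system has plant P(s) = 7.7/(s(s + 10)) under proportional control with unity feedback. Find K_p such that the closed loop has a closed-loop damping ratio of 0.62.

Closed-loop characteristic equation: s² + 10s + K_p·7.7 = 0.
So ω_n = √(7.7K_p) and 2ζω_n = 10, giving ζ = 10/(2√(7.7K_p)).
Setting ζ = 0.62: √(7.7K_p) = 10/(2·0.62) = 8.065, so K_p = 65.04/7.7 = 8.45.

K_p = 8.45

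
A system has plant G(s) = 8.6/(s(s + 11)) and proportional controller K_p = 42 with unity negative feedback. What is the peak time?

From 1 + K_pG(s) = 0: s² + 11s + 361.2 = 0 ⇒ ω_n = 19.01, ζ = 0.2894.
Damped frequency ω_d = ω_n√(1−ζ²) = 18.19 rad/s, so peak time T_p = π/ω_d = 0.173 s.

T_p = 0.173 s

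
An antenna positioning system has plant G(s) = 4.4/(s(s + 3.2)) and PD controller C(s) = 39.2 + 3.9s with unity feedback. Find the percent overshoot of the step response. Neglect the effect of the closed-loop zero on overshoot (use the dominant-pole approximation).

Forward path: (39.2 + 3.9s)·4.4/(s(s+3.2)). The closed-loop characteristic equation is s² + (3.2 + 4.4·3.9)s + 4.4·39.2 = 0.
That is s² + 20.36s + 172.5 = 0, so ω_n = 13.13 rad/s and ζ = 20.36/(2·13.13) = 0.7751.
%OS = 100·exp(−πζ/√(1−ζ²)) = 2.12%.

2.12%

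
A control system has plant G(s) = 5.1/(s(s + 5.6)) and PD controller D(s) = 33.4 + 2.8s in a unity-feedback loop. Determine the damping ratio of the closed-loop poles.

Forward path: (33.4 + 2.8s)·5.1/(s(s+5.6)). The closed-loop characteristic equation is s² + (5.6 + 5.1·2.8)s + 5.1·33.4 = 0.
That is s² + 19.88s + 170.3 = 0, so ω_n = 13.05 rad/s and ζ = 19.88/(2·13.05) = 0.7616.

ζ = 0.762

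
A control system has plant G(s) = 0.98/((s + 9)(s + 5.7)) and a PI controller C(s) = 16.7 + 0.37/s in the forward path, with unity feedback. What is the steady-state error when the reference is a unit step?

The open loop C(s)G(s) has a pole at the origin (type 1), so the static position error constant is infinite and e_ss = 1/(1+∞) = 0.

0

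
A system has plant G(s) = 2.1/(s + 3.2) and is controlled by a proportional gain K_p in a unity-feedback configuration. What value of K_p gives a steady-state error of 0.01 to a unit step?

The loop is type 0, so e_ss(step) = 1/(1 + K_pos) with K_pos = K_p·G(0).
G(0) = 0.6562. Require 1/(1 + K_p·0.6562) = 0.01, so 1 + 0.6562·K_p = 100.
K_p = (100 − 1)/0.6562 = 151.

K_p = 151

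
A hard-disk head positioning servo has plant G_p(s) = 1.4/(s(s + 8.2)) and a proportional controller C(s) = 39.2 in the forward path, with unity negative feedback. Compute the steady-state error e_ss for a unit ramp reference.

The loop has one pole at the origin (type 1). Velocity error constant K_v = lim_{s→0} s·C(s)G_p(s) = 39.2·1.4/8.2 = 6.693.
Steady-state error to a unit ramp: e_ss = 1/K_v = 0.149.

0.149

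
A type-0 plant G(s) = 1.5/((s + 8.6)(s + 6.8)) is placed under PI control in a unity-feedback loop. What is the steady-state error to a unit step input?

0

The PI controller's integrator makes the forward path type 1, so e_ss to a step is zero.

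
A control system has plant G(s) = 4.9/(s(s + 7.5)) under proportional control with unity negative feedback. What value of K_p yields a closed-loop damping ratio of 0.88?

K_p = 3.71

Closed-loop characteristic equation: s² + 7.5s + K_p·4.9 = 0.
So ω_n = √(4.9K_p) and 2ζω_n = 7.5, giving ζ = 7.5/(2√(4.9K_p)).
Setting ζ = 0.88: √(4.9K_p) = 7.5/(2·0.88) = 4.261, so K_p = 18.16/4.9 = 3.71.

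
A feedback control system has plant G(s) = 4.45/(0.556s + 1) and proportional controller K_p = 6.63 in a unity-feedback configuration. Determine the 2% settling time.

Closed loop: T(s) = K_p·G/(1+K_p·G) = 29.5/(0.556s + 1 + 29.5), with pole at s = −(1 + 29.5)/0.556 = −54.86.
τ = 1/54.86 = 0.01823 s, so 2% settling time ≈ 4τ = 0.0729 s.

T_s ≈ 0.0729 s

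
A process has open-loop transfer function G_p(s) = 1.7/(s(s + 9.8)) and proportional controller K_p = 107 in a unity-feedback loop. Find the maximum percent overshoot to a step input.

Closed-loop characteristic equation: s² + 9.8s + 181.9 = 0, so ω_n = 13.49 rad/s and ζ = 9.8/(2·13.49) = 0.3633.
%OS = 100·exp(−πζ/√(1−ζ²)) = 100·exp(−π·0.3633/√0.868) = 29.4%.

29.4%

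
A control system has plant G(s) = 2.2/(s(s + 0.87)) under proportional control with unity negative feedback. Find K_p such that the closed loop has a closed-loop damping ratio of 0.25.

K_p = 1.38

Closed-loop characteristic equation: s² + 0.87s + K_p·2.2 = 0.
So ω_n = √(2.2K_p) and 2ζω_n = 0.87, giving ζ = 0.87/(2√(2.2K_p)).
Setting ζ = 0.25: √(2.2K_p) = 0.87/(2·0.25) = 1.74, so K_p = 3.028/2.2 = 1.38.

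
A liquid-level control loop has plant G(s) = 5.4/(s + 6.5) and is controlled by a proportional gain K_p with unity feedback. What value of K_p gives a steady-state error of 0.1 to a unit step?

The loop is type 0, so e_ss(step) = 1/(1 + K_pos) with K_pos = K_p·G(0).
G(0) = 0.8308. Require 1/(1 + K_p·0.8308) = 0.1, so 1 + 0.8308·K_p = 10.
K_p = (10 − 1)/0.8308 = 10.8.

K_p = 10.8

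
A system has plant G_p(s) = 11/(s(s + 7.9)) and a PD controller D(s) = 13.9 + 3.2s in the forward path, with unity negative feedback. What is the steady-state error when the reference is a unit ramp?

0.0517

The loop has one pole at the origin (type 1). Velocity error constant K_v = lim_{s→0} s·D(s)G_p(s) = 13.9·11/7.9 = 19.35.
Steady-state error to a unit ramp: e_ss = 1/K_v = 0.0517.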